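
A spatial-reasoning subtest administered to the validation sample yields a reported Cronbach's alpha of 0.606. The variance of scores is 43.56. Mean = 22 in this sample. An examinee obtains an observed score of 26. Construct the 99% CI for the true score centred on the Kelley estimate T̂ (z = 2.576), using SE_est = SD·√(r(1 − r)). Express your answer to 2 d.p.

[16.12, 32.73]

SD = √43.56 = 6.600
T̂ = 0.606(26) + 0.394(22) ≈ 24.424
SE_est = SD × √(r(1 − r)) = 6.600 × √0.239 ≈ 6.600 × 0.489 ≈ 3.225
CI = 24.424 ± 2.576 × 3.225 → [16.116, 32.732]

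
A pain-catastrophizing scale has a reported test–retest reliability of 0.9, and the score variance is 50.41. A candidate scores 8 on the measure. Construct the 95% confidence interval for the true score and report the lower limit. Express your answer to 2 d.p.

SD = √50.41 = 7.100
SEM = 7.100 × √(1 − 0.900) = 7.100 × √0.100 ≈ 7.100 × 0.316 ≈ 2.245
Half-width = 1.96×2.245 ≈ 4.401
Lower bound: 8 − 4.401 = 3.599

3.60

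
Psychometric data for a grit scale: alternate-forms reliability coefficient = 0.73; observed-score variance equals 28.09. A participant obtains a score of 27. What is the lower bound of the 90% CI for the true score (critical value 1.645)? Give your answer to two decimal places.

σ = 28.09^(1/2) = 5.3000
The standard error of measurement is 5.3000·√(1 − 0.7300) ≈ 5.3000·0.5196 ≈ 2.7540.
Margin = 1.645 · 2.7540 ≈ 4.5303
Lower bound: 27 − 4.5303 = 22.4697

22.47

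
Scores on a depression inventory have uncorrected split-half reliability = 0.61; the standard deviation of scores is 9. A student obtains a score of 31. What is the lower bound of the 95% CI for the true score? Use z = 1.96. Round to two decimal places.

r_full = 2·0.61 / (1 + 0.61) ≃ 0.758
The standard error of measurement is 9.000·√(1 − 0.758) ≃ 9.000·0.492 ≃ 4.430.
Margin = 1.96 · 4.430 ≃ 8.682
Lower limit = 31 − 8.682 ≃ 22.318

22.32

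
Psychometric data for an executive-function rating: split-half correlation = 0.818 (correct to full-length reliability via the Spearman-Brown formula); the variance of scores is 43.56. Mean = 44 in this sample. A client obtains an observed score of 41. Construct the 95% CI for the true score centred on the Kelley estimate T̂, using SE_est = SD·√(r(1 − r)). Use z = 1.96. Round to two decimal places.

[37.42, 45.18]

SD = √43.56 ≃ 6.6000
Spearman-Brown: r = 2(0.818) / (1 + 0.818) = 1.6360 / 1.8180 ≃ 0.8999
T̂ = r·X + (1 − r)·M = 0.8999·41 + 0.1001·44 ≃ 36.8955 + 4.4048 ≃ 41.3003
SE_est = SD · √(r(1 − r)) = 6.6000 · √0.0901 ≃ 6.6000 · 0.3001 ≃ 1.9810
95% CI: 41.3003 ± 3.8827 ≃ (37.4176, 45.1830)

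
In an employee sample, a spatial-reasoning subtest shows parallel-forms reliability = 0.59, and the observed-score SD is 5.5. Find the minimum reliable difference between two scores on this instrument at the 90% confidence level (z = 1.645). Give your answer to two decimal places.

8.19

SEM = 5.5000 · √(1 − 0.5900) = 5.5000 · √0.4100 ≈ 5.5000 · 0.6403 ≈ 3.5217
SE_diff = √2 · SEM ≈ 4.9805
Minimum reliable difference = 1.645 · SE_diff ≈ 1.645 · 4.9805 ≈ 8.1929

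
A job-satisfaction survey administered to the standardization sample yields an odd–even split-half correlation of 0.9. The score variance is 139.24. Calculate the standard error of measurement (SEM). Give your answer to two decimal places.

SD = √139.24 = 11.800
r_full = 2·0.9 / (1 + 0.9) ≃ 0.947
The standard error of measurement is 11.800×√(1 − 0.947) ≃ 11.800×0.229 ≃ 2.707.

2.71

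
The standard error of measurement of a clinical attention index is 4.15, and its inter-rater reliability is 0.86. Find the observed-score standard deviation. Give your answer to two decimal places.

σ = SEM·(1 − r)^(−1/2) ≃ 4.15×2.67261 ≃ 11.09134

11.09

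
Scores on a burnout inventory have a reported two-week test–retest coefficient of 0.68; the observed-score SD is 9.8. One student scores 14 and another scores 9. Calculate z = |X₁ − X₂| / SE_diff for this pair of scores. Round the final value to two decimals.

SEM = 9.800 * √(1 − 0.680) = 9.800 * √0.320 ≈ 9.800 * 0.566 ≈ 5.544
Standard error of the difference = 5.544·√2 ≈ 7.840
z = |14 − 9| / 7.840 = 5 / 7.840 ≈ 0.638

0.64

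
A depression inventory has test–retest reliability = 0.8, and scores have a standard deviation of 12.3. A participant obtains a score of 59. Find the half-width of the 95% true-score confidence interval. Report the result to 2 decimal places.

10.78

SEM = 12.3000 · √(1 − 0.8000) = 12.3000 · √0.2000 ≈ 12.3000 · 0.4472 ≈ 5.5007
Margin = 1.96 · 5.5007 ≈ 10.7814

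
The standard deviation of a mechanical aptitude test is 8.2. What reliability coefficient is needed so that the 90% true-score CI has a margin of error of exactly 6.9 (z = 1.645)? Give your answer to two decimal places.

0.74

SEM needed = half-width / z = 6.9/1.645 ≈ 4.1945
r = 1 − (4.1945/8.2)² ≈ 1 − 0.2617 ≈ 0.7383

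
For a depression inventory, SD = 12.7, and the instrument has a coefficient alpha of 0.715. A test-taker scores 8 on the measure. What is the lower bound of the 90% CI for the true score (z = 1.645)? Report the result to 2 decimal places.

SEM = 12.700×√(1 − 0.715) ≈ 6.780
Half-width = 1.645×6.780 ≈ 11.153
Lower bound: 8 − 11.153 = -3.153

-3.15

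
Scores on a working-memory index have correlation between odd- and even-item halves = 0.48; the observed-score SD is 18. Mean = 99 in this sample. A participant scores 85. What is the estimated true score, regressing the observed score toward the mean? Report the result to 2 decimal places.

89.92

r_full = 2·0.48 / (1 + 0.48) ≈ 0.6486
T̂ = 0.6486(85) + 0.3514(99) ≈ 89.9189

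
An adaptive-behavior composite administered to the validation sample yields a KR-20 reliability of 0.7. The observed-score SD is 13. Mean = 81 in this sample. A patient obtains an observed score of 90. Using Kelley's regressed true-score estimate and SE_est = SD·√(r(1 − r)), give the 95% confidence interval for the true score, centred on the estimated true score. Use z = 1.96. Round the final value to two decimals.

T̂ = 0.7000(90) + 0.3000(81) ≃ 87.3000
SE_est = 13.0000·√[r(1 − r)] ≃ 5.9573
CI = 87.3000 ± 1.96 * 5.9573 → [75.6236, 98.9764]

[75.62, 98.98]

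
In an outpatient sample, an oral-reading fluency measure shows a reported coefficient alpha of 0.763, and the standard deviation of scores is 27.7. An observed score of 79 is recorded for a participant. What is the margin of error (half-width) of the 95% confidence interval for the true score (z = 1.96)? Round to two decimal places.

SEM = 27.7000*√(1 − 0.7630) ≈ 13.4851
1.96 * SEM ≈ 26.4308

26.43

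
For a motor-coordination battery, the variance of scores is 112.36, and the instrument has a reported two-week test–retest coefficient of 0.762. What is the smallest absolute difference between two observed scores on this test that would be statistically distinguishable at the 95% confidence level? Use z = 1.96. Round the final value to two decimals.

14.33

σ = 112.36^(1/2) = 10.6000
SEM = 10.6000 · √(1 − 0.7620) = 10.6000 · √0.2380 ≈ 10.6000 · 0.4879 ≈ 5.1712
SE_diff = SEM · √2 ≈ 5.1712 · 1.4142 ≈ 7.3132
Minimum reliable difference = 1.96 · SE_diff ≈ 1.96 · 7.3132 ≈ 14.3339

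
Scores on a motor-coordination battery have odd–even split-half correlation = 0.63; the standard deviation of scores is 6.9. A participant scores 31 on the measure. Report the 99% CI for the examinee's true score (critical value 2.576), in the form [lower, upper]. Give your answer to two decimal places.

[22.53, 39.47]

Spearman-Brown: r = 2(0.63) / (1 + 0.63) = 1.2600 / 1.6300 ≈ 0.7730
SEM = 6.9000 × √(1 − 0.7730) = 6.9000 × √0.2270 ≈ 6.9000 × 0.4764 ≈ 3.2874
2.576 × SEM ≈ 8.4684
Interval: (22.5316, 39.4684)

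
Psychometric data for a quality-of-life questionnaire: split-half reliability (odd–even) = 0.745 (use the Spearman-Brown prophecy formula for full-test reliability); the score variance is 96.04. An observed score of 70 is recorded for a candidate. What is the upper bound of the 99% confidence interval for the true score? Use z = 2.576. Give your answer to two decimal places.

79.65

σ = 96.04^(1/2) = 9.80000
Spearman-Brown: r = 2(0.745) / (1 + 0.745) = 1.49000 / 1.74500 ≈ 0.85387
The standard error of measurement is 9.80000·√(1 − 0.85387) ≈ 9.80000·0.38227 ≈ 3.74626.
Half-width = 2.576·3.74626 ≈ 9.65038
Upper limit = 70 + 9.65038 ≈ 79.65038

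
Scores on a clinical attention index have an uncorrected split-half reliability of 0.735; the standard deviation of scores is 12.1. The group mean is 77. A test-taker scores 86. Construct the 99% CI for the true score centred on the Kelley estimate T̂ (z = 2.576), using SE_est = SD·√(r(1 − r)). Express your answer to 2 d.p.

[73.41, 95.84]

Full-length reliability (Spearman-Brown) = 2(0.735)/(1+0.735) ≈ 0.8473
Estimated true score = 0.8473*86 + (1 − 0.8473)*77 ≈ 84.6254
SE_est = SD * √(r(1 − r)) = 12.1000 * √0.1294 ≈ 12.1000 * 0.3597 ≈ 4.3528
CI = 84.6254 ± 2.576 * 4.3528 → [73.4126, 95.8381]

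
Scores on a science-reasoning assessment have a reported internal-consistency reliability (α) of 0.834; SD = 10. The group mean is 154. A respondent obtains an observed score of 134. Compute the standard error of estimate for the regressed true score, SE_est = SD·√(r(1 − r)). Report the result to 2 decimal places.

3.72

SE_est = 10.0000·√(0.8340·0.1660) ≈ 3.7208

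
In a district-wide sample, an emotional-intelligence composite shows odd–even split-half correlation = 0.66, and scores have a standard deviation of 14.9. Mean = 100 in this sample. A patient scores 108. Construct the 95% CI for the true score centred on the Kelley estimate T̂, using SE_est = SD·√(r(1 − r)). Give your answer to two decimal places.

[94.58, 118.15]

Spearman-Brown: r = 2(0.66) / (1 + 0.66) = 1.320 / 1.660 ≃ 0.795
T̂ = 0.795(108) + 0.205(100) ≃ 106.361
SE_est = 14.900·√[r(1 − r)] ≃ 6.013
CI = 106.361 ± 1.96 * 6.013 → [94.576, 118.147]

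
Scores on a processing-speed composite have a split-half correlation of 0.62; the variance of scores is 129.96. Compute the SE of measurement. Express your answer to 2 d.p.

5.52

SD = √129.96 = 11.400
Spearman-Brown: r = 2(0.62) / (1 + 0.62) = 1.240 / 1.620 ≈ 0.765
SEM = 11.400×√(1 − 0.765) ≈ 5.521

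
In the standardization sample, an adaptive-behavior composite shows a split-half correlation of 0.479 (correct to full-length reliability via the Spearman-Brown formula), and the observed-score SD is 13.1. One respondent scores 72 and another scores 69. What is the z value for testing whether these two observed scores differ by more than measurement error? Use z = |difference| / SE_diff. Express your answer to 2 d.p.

0.27

Full-length reliability (Spearman-Brown) = 2(0.479)/(1+0.479) ≈ 0.648
SEM = 13.100 * √(1 − 0.648) = 13.100 * √0.352 ≈ 13.100 * 0.594 ≈ 7.775
SE_diff = √2 * SEM ≈ 10.996
z = |72 − 69| / 10.996 = 3 / 10.996 ≈ 0.273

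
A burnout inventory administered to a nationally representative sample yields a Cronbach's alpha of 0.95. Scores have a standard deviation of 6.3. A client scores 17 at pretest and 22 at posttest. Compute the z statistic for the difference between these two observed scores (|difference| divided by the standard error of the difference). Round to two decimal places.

The standard error of measurement is 6.30000·√(1 − 0.95000) ≈ 6.30000·0.22361 ≈ 1.40872.
SE_diff = SEM · √2 ≈ 1.40872 · 1.41421 ≈ 1.99223
z = |17 − 22| / 1.99223 = 5 / 1.99223 ≈ 2.50974

2.51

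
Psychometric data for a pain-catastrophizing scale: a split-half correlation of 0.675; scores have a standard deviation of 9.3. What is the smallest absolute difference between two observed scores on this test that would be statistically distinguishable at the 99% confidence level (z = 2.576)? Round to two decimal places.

14.92

Full-length reliability (Spearman-Brown) = 2(0.675)/(1+0.675) ≈ 0.806
The standard error of measurement is 9.300*√(1 − 0.806) ≈ 9.300*0.440 ≈ 4.097.
SE_diff = SEM * √2 ≈ 4.097 * 1.414 ≈ 5.793
Minimum reliable difference = 2.576 * SE_diff ≈ 2.576 * 5.793 ≈ 14.924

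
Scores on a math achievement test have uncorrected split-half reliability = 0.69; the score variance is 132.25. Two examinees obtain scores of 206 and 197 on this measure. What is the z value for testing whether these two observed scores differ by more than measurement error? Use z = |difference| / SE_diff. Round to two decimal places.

1.29

σ = 132.25^(1/2) = 11.500
Full-length reliability (Spearman-Brown) = 2(0.69)/(1+0.69) ≈ 0.817
SEM = 11.500 × √(1 − 0.817) = 11.500 × √0.183 ≈ 11.500 × 0.428 ≈ 4.925
Standard error of the difference = 4.925·√2 ≈ 6.965
z = |206 − 197| / 6.965 = 9 / 6.965 ≈ 1.292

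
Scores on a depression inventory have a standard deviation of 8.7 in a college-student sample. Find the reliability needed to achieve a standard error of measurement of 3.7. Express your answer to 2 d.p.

r = 1 − (3.7000/8.7)² ≈ 1 − 0.1809 ≈ 0.8191

0.82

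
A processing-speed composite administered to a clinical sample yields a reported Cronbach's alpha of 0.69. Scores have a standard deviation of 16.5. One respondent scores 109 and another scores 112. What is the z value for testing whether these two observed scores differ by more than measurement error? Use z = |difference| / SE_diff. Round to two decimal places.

0.23

The standard error of measurement is 16.5000·√(1 − 0.6900) ≃ 16.5000·0.5568 ≃ 9.1868.
Standard error of the difference = 9.1868·√2 ≃ 12.9921
z = 3 / 12.9921 ≃ 0.2309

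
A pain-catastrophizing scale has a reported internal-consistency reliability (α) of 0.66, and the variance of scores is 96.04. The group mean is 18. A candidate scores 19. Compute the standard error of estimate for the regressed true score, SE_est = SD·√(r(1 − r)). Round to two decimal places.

SD = √96.04 = 9.800
SE_est = 9.800·√[r(1 − r)] ≃ 4.642

4.64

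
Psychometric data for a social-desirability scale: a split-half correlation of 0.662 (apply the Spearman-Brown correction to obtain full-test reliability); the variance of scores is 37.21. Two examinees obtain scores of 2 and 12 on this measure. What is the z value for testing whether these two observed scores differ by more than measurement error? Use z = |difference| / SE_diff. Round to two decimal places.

SD = √37.21 = 6.1000
Full-length reliability (Spearman-Brown) = 2(0.662)/(1+0.662) ≈ 0.7966
SEM = 6.1000 × √(1 − 0.7966) = 6.1000 × √0.2034 ≈ 6.1000 × 0.4510 ≈ 2.7509
SE_diff = SEM × √2 ≈ 2.7509 × 1.4142 ≈ 3.8903
z = |2 − 12| / 3.8903 = 10 / 3.8903 ≈ 2.5705

2.57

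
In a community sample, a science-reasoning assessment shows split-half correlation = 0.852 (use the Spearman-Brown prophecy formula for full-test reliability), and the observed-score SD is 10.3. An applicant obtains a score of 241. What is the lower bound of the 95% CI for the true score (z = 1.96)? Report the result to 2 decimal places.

Spearman-Brown: r = 2(0.852) / (1 + 0.852) = 1.7040 / 1.8520 ≃ 0.9201
SEM = 10.3000 * √(1 − 0.9201) = 10.3000 * √0.0799 ≃ 10.3000 * 0.2827 ≃ 2.9117
Half-width = 1.96*2.9117 ≃ 5.7069
Lower bound: 241 − 5.7069 = 235.2931

235.29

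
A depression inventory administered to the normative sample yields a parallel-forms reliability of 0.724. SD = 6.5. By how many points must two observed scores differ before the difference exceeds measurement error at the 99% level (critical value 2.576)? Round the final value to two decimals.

The standard error of measurement is 6.500·√(1 − 0.724) ≈ 6.500·0.525 ≈ 3.415.
Standard error of the difference = 3.415·√2 ≈ 4.829
Smallest detectable difference = 2.576·4.829 ≈ 12.440

12.44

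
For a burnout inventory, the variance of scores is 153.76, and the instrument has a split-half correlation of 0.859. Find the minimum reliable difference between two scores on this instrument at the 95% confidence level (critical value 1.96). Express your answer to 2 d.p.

σ = 153.76^(1/2) = 12.400
Full-length reliability (Spearman-Brown) = 2(0.859)/(1+0.859) ≈ 0.924
SEM = 12.400 · √(1 − 0.924) = 12.400 · √0.076 ≈ 12.400 · 0.275 ≈ 3.415
SE_diff = SEM · √2 ≈ 3.415 · 1.414 ≈ 4.830
Minimum reliable difference = 1.96 · SE_diff ≈ 1.96 · 4.830 ≈ 9.466

9.47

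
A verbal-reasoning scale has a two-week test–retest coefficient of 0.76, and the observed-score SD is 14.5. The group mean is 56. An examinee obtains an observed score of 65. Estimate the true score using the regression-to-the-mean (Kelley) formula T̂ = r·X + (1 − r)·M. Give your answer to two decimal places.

T̂ = r·X + (1 − r)·M = 0.7600*65 + 0.2400*56 = 49.4000 + 13.4400 ≈ 62.8400

62.84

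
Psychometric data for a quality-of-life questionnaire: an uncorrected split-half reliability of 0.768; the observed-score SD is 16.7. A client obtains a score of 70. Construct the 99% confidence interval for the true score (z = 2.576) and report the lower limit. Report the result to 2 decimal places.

54.42

r_full = 2·0.768 / (1 + 0.768) ≃ 0.869
SEM = 16.700 × √(1 − 0.869) = 16.700 × √0.131 ≃ 16.700 × 0.362 ≃ 6.049
Half-width = 2.576×6.049 ≃ 15.584
Lower bound: 70 − 15.584 = 54.416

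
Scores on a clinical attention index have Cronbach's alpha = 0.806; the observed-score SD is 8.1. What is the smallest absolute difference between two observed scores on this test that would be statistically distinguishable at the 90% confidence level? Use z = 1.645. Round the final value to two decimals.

SEM = 8.100 * √(1 − 0.806) = 8.100 * √0.194 ≃ 8.100 * 0.440 ≃ 3.568
Standard error of the difference = 3.568·√2 ≃ 5.045
Smallest detectable difference = 1.645*5.045 ≃ 8.300

8.30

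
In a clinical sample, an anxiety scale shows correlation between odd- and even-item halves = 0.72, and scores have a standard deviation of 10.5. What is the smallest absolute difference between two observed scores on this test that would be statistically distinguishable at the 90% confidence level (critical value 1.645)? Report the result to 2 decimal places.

Spearman-Brown: r = 2(0.72) / (1 + 0.72) = 1.44000 / 1.72000 ≈ 0.83721
SEM = 10.50000·√(1 − 0.83721) ≈ 4.23647
Standard error of the difference = 4.23647·√2 ≈ 5.99127
Minimum reliable difference = 1.645 · SE_diff ≈ 1.645 · 5.99127 ≈ 9.85564

9.86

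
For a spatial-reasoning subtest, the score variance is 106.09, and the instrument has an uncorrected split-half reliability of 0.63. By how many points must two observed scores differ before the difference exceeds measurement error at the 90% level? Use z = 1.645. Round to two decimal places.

11.42

σ = 106.09^(1/2) = 10.3000
r_full = 2·0.63 / (1 + 0.63) ≃ 0.7730
SEM = 10.3000 × √(1 − 0.7730) = 10.3000 × √0.2270 ≃ 10.3000 × 0.4764 ≃ 4.9073
Standard error of the difference = 4.9073·√2 ≃ 6.9400
Smallest detectable difference = 1.645×6.9400 ≃ 11.4163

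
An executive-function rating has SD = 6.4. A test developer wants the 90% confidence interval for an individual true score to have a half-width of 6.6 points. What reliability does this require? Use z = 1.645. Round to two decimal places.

0.61

Required SEM = 6.6 / 1.645 ≈ 4.01216
r = 1 − (4.01216/6.4)² ≈ 1 − 0.39300 ≈ 0.60700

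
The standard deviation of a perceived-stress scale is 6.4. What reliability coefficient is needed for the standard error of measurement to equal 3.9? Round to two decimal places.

Required reliability = 1 − (SEM/SD)² = 1 − 0.37134 ≈ 0.62866

0.63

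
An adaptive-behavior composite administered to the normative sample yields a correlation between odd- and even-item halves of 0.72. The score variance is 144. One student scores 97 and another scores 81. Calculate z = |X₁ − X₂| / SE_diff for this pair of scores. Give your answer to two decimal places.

SD = √144 = 12.00000
Full-length reliability (Spearman-Brown) = 2(0.72)/(1+0.72) ≈ 0.83721
SEM = 12.00000 * √(1 − 0.83721) = 12.00000 * √0.16279 ≈ 12.00000 * 0.40347 ≈ 4.84168
Standard error of the difference = 4.84168·√2 ≈ 6.84717
z = |97 − 81| / 6.84717 = 16 / 6.84717 ≈ 2.33673

2.34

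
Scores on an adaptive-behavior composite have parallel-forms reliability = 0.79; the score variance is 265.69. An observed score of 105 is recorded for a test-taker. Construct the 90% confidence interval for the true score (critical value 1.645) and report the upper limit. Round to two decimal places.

117.29

SD = √265.69 ≃ 16.300
SEM = 16.300*√(1 − 0.790) ≃ 7.470
Half-width = 1.645*7.470 ≃ 12.287
Upper limit = 105 + 12.287 ≃ 117.287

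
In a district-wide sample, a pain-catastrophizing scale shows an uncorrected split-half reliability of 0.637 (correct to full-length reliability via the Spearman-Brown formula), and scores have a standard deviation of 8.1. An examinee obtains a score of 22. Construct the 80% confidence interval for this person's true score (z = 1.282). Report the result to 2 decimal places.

Spearman-Brown: r = 2(0.637) / (1 + 0.637) = 1.274 / 1.637 ≈ 0.778
The standard error of measurement is 8.100·√(1 − 0.778) ≈ 8.100·0.471 ≈ 3.814.
Margin = 1.282 · 3.814 ≈ 4.890
Interval: (17.110, 26.890)

[17.11, 26.89]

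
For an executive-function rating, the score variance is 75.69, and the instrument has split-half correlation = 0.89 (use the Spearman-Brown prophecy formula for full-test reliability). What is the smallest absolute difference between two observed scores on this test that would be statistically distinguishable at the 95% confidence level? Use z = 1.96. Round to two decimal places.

5.82

SD = √75.69 ≈ 8.7000
r_full = 2·0.89 / (1 + 0.89) ≈ 0.9418
The standard error of measurement is 8.7000*√(1 − 0.9418) ≈ 8.7000*0.2412 ≈ 2.0989.
SE_diff = √2 * SEM ≈ 2.9682
Smallest detectable difference = 1.96*2.9682 ≈ 5.8178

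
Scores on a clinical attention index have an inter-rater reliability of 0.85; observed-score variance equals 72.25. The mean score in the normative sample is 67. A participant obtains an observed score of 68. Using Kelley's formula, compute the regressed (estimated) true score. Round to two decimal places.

T̂ = r·X + (1 − r)·M = 0.8500·68 + 0.1500·67 = 57.8000 + 10.0500 ≈ 67.8500

67.85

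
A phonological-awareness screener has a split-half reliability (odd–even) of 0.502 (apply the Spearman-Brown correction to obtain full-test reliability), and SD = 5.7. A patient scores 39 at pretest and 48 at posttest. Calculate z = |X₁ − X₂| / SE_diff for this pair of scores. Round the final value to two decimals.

1.94

Full-length reliability (Spearman-Brown) = 2(0.502)/(1+0.502) ≈ 0.6684
SEM = 5.7000 · √(1 − 0.6684) = 5.7000 · √0.3316 ≈ 5.7000 · 0.5758 ≈ 3.2821
SE_diff = SEM · √2 ≈ 3.2821 · 1.4142 ≈ 4.6416
z = |39 − 48| / 4.6416 = 9 / 4.6416 ≈ 1.9390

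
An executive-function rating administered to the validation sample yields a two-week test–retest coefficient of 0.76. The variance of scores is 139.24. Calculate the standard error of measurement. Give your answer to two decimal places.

SD = √139.24 ≈ 11.800
SEM = 11.800 · √(1 − 0.760) = 11.800 · √0.240 ≈ 11.800 · 0.490 ≈ 5.781

5.78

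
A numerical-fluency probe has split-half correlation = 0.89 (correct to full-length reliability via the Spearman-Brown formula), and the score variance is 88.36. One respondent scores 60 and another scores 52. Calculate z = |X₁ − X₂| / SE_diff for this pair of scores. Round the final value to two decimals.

σ = 88.36^(1/2) = 9.4000
Spearman-Brown: r = 2(0.89) / (1 + 0.89) = 1.7800 / 1.8900 ≈ 0.9418
SEM = 9.4000·√(1 − 0.9418) ≈ 2.2677
Standard error of the difference = 2.2677·√2 ≈ 3.2071
z = 8 / 3.2071 ≈ 2.4945

2.49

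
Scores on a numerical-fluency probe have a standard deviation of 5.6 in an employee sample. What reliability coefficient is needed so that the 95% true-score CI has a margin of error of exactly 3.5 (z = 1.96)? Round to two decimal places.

0.90

SEM needed = half-width / z = 3.5/1.96 ≈ 1.786
r = 1 − (1.786/5.6)² ≈ 1 − 0.102 ≈ 0.898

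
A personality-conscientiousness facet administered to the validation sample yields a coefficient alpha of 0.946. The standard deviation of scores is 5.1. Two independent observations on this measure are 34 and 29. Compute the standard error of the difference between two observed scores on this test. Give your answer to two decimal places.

1.68

SEM = 5.100 · √(1 − 0.946) = 5.100 · √0.054 ≈ 5.100 · 0.232 ≈ 1.185
Standard error of the difference = 1.185·√2 ≈ 1.676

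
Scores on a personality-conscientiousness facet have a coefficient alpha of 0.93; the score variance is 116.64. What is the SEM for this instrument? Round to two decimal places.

σ = 116.64^(1/2) = 10.800
The standard error of measurement is 10.800*√(1 − 0.930) ≈ 10.800*0.265 ≈ 2.857.

2.86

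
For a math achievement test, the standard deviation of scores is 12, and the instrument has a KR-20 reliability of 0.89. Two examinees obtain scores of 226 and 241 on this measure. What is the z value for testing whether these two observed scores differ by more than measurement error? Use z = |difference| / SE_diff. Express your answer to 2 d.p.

2.67

SEM = 12.000 × √(1 − 0.890) = 12.000 × √0.110 ≈ 12.000 × 0.332 ≈ 3.980
Standard error of the difference = 3.980·√2 ≈ 5.628
z = 15 / 5.628 ≈ 2.665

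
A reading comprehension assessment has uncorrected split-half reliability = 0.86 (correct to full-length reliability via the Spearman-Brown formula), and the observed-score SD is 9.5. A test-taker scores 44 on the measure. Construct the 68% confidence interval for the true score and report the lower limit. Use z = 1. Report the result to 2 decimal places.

41.39

Spearman-Brown: r = 2(0.86) / (1 + 0.86) = 1.7200 / 1.8600 ≈ 0.9247
SEM = 9.5000 × √(1 − 0.9247) = 9.5000 × √0.0753 ≈ 9.5000 × 0.2744 ≈ 2.6063
Half-width = 1×2.6063 ≈ 2.6063
Lower limit = 44 − 2.6063 ≈ 41.3937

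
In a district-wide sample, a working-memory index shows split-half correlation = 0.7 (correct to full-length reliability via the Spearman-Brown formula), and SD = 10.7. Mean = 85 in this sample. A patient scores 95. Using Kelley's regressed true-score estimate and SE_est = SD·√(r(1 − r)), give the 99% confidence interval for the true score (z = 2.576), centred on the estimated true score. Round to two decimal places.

[82.73, 103.74]

r_full = 2·0.7 / (1 + 0.7) ≈ 0.8235
T̂ = 0.8235(95) + 0.1765(85) ≈ 93.2353
SE_est = SD * √(r(1 − r)) = 10.7000 * √0.1453 ≈ 10.7000 * 0.3812 ≈ 4.0791
CI = 93.2353 ± 2.576 * 4.0791 → [82.7276, 103.7429]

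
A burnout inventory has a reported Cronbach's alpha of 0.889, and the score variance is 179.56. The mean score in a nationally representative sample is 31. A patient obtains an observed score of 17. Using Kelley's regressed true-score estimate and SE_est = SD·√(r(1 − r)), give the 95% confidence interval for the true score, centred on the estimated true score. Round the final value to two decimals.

SD = √179.56 = 13.400
Estimated true score = 0.889·17 + (1 − 0.889)·31 ≈ 18.554
SE_est = SD · √(r(1 − r)) = 13.400 · √0.099 ≈ 13.400 · 0.314 ≈ 4.209
CI = 18.554 ± 1.96 · 4.209 → [10.304, 26.804]

[10.30, 26.80]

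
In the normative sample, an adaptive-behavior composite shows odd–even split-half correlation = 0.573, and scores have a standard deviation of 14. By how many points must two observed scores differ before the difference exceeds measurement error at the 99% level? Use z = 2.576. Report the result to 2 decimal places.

26.57

Full-length reliability (Spearman-Brown) = 2(0.573)/(1+0.573) ≈ 0.7285
SEM = 14.0000×√(1 − 0.7285) ≈ 7.2942
SE_diff = √2 × SEM ≈ 10.3156
Smallest detectable difference = 2.576×10.3156 ≈ 26.5729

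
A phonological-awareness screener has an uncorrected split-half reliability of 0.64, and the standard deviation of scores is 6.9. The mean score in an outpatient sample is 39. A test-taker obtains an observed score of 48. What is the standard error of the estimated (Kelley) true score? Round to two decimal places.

2.86

Spearman-Brown: r = 2(0.64) / (1 + 0.64) = 1.2800 / 1.6400 ≈ 0.7805
SE_est = SD × √(r(1 − r)) = 6.9000 × √0.1713 ≈ 6.9000 × 0.4139 ≈ 2.8560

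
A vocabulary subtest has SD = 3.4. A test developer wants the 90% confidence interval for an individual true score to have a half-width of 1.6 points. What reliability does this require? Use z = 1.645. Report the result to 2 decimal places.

Required SEM = 1.6 / 1.645 ≈ 0.9726
r = 1 − (0.9726/3.4)² ≈ 1 − 0.0818 ≈ 0.9182

0.92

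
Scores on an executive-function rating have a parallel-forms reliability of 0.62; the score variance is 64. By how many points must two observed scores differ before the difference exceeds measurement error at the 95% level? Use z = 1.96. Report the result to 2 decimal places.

13.67

SD = √64 ≃ 8.00000
SEM = 8.00000 · √(1 − 0.62000) = 8.00000 · √0.38000 ≃ 8.00000 · 0.61644 ≃ 4.93153
SE_diff = SEM · √2 ≃ 4.93153 · 1.41421 ≃ 6.97424
Smallest detectable difference = 1.96·6.97424 ≃ 13.66951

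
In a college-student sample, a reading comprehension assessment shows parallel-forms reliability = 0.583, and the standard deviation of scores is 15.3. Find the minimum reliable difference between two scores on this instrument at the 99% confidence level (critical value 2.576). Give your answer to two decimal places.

35.99

SEM = 15.300 × √(1 − 0.583) = 15.300 × √0.417 ≈ 15.300 × 0.646 ≈ 9.880
Standard error of the difference = 9.880·√2 ≈ 13.973
Smallest detectable difference = 2.576×13.973 ≈ 35.993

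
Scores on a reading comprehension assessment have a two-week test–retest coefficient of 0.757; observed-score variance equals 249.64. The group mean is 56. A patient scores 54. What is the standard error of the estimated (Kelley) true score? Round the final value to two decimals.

6.78

SD = √249.64 ≃ 15.8000
SE_est = SD × √(r(1 − r)) = 15.8000 × √0.1840 ≃ 15.8000 × 0.4289 ≃ 6.7765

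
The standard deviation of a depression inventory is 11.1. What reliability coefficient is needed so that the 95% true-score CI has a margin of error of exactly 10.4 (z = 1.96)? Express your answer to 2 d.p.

Required SEM = 10.4 / 1.96 ≃ 5.306
r = 1 − (SEM / SD)² = 1 − (5.306 / 11.1)² ≃ 1 − 0.229 ≃ 0.771

0.77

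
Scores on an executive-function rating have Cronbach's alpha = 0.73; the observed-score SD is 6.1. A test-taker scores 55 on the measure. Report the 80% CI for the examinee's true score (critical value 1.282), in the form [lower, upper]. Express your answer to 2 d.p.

[50.94, 59.06]

The standard error of measurement is 6.10000*√(1 − 0.73000) ≈ 6.10000*0.51962 ≈ 3.16965.
1.282 * SEM ≈ 4.06350
80% CI: 55 ± 4.06350 = [50.93650, 59.06350]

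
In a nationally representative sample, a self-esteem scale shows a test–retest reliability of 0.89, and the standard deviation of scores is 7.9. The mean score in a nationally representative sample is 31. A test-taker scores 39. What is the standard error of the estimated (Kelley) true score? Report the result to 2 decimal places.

SE_est = SD × √(r(1 − r)) = 7.90000 × √0.09790 ≃ 7.90000 × 0.31289 ≃ 2.47183

2.47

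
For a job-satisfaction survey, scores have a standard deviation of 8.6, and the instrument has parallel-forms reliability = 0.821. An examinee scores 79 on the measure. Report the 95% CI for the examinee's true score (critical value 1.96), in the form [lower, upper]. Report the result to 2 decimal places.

[71.87, 86.13]

The standard error of measurement is 8.600·√(1 − 0.821) ≈ 8.600·0.423 ≈ 3.639.
Margin = 1.96 · 3.639 ≈ 7.132
CI = 79 ± 7.132 → [71.868, 86.132]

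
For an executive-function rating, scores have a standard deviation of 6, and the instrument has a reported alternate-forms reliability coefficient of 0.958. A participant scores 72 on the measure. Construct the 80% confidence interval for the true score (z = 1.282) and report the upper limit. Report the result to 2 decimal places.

73.58

SEM = 6.000×√(1 − 0.958) ≈ 1.230
1.282 × SEM ≈ 1.576
Upper limit = 72 + 1.576 ≈ 73.576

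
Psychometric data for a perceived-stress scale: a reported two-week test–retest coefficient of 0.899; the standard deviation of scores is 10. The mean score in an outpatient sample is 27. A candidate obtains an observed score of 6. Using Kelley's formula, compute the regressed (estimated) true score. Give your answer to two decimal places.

8.12

Estimated true score = 0.8990*6 + (1 − 0.8990)*27 ≈ 8.1210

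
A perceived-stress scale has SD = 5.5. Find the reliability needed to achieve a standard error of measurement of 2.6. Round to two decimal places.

0.78

Required reliability = 1 − (SEM/SD)² = 1 − 0.22347 ≈ 0.77653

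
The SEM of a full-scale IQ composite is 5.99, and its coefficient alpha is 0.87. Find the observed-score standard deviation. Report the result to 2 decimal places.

SD = 5.99 / √(1 − 0.87) ≈ 16.61327

16.61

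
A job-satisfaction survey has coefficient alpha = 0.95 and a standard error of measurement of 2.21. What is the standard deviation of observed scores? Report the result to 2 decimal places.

9.88

SD = SEM / √(1 − r) = 2.21 / √0.050 ≈ 2.21 / 0.224 ≈ 9.883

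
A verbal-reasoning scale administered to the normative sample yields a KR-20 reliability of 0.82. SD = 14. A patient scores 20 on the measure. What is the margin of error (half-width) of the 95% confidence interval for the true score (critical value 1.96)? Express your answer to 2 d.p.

11.64

SEM = 14.00000×√(1 − 0.82000) ≈ 5.93970
Half-width = 1.96×5.93970 ≈ 11.64181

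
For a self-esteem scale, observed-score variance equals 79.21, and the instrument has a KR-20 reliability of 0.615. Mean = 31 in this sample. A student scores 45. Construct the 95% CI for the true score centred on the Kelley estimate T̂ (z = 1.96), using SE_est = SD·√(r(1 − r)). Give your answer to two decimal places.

σ = 79.21^(1/2) = 8.9000
T̂ = 0.6150(45) + 0.3850(31) ≈ 39.6100
SE_est = SD * √(r(1 − r)) = 8.9000 * √0.2368 ≈ 8.9000 * 0.4866 ≈ 4.3307
95% CI: 39.6100 ± 8.4882 ≈ (31.1218, 48.0982)

[31.12, 48.10]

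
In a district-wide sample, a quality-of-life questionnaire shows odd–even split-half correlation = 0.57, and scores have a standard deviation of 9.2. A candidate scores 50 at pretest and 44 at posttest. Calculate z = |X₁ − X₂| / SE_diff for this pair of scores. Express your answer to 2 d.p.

0.88

r_full = 2·0.57 / (1 + 0.57) ≃ 0.7261
SEM = 9.2000 * √(1 − 0.7261) = 9.2000 * √0.2739 ≃ 9.2000 * 0.5233 ≃ 4.8147
Standard error of the difference = 4.8147·√2 ≃ 6.8091
z = |50 − 44| / 6.8091 = 6 / 6.8091 ≃ 0.8812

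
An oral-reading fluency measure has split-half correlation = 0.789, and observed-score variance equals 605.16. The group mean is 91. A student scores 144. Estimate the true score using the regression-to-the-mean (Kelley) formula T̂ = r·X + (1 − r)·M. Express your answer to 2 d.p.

137.75

Full-length reliability (Spearman-Brown) = 2(0.789)/(1+0.789) ≃ 0.8821
T̂ = r·X + (1 − r)·M = 0.8821×144 + 0.1179×91 ≃ 127.0162 + 10.7328 ≃ 137.7490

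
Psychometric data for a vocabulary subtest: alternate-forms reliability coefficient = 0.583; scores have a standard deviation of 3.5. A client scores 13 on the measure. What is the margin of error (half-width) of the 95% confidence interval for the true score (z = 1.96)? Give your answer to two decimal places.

4.43

SEM = 3.50000·√(1 − 0.58300) ≃ 2.26014
1.96 · SEM ≃ 4.42988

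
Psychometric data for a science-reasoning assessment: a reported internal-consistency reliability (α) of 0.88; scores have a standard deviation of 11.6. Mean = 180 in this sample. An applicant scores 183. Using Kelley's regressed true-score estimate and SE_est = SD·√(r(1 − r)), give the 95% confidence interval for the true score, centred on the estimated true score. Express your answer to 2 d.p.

[175.25, 190.03]

T̂ = r·X + (1 − r)·M = 0.8800×183 + 0.1200×180 = 161.0400 + 21.6000 ≈ 182.6400
SE_est = SD × √(r(1 − r)) = 11.6000 × √0.1056 ≈ 11.6000 × 0.3250 ≈ 3.7696
CI = 182.6400 ± 1.96 × 3.7696 → [175.2517, 190.0283]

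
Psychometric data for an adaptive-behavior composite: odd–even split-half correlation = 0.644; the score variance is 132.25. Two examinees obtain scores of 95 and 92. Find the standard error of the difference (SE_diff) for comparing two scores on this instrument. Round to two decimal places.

7.57

SD = √132.25 ≃ 11.5000
Full-length reliability (Spearman-Brown) = 2(0.644)/(1+0.644) ≃ 0.7835
SEM = 11.5000 × √(1 − 0.7835) = 11.5000 × √0.2165 ≃ 11.5000 × 0.4653 ≃ 5.3515
SE_diff = SEM × √2 ≃ 5.3515 × 1.4142 ≃ 7.5681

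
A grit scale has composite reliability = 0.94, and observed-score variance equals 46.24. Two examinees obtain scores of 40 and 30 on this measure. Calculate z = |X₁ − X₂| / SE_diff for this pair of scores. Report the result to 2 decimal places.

SD = √46.24 ≃ 6.800
SEM = 6.800 · √(1 − 0.940) = 6.800 · √0.060 ≃ 6.800 · 0.245 ≃ 1.666
SE_diff = SEM · √2 ≃ 1.666 · 1.414 ≃ 2.356
z = |40 − 30| / 2.356 = 10 / 2.356 ≃ 4.245

4.25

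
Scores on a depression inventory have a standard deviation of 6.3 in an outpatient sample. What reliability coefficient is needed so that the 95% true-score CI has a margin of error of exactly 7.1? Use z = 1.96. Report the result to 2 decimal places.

Required SEM = 7.1 / 1.96 ≃ 3.62245
r = 1 − (SEM / SD)² = 1 − (3.62245 / 6.3)² ≃ 1 − 0.33062 ≃ 0.66938

0.67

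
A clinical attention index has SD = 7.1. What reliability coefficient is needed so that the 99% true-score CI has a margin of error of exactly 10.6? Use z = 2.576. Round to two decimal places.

SEM needed = half-width / z = 10.6/2.576 ≈ 4.1149
r = 1 − (SEM / SD)² = 1 − (4.1149 / 7.1)² ≈ 1 − 0.3359 ≈ 0.6641

0.66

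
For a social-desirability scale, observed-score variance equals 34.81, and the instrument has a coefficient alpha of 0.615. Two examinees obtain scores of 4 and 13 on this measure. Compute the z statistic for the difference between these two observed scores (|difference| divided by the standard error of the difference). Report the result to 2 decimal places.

SD = √34.81 = 5.90000
The standard error of measurement is 5.90000·√(1 − 0.61500) ≃ 5.90000·0.62048 ≃ 3.66085.
SE_diff = √2 · SEM ≃ 5.17723
z = 9 / 5.17723 ≃ 1.73838

1.74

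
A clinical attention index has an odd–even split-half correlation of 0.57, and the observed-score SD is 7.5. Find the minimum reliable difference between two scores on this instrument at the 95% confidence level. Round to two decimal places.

10.88

r_full = 2·0.57 / (1 + 0.57) ≃ 0.7261
The standard error of measurement is 7.5000·√(1 − 0.7261) ≃ 7.5000·0.5233 ≃ 3.9251.
SE_diff = SEM · √2 ≃ 3.9251 · 1.4142 ≃ 5.5509
Smallest detectable difference = 1.96·5.5509 ≃ 10.8797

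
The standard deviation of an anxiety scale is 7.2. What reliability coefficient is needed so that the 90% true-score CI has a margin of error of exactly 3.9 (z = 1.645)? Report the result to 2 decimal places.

SEM needed = half-width / z = 3.9/1.645 ≈ 2.371
Required reliability = 1 − (SEM/SD)² = 1 − 0.108 ≈ 0.892

0.89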